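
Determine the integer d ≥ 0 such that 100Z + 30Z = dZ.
(100, 30) = (10); d = 10

In the PID Z, (a, b) is generated by gcd(a, b). Compute gcd(100, 30) with the extended Euclidean algorithm, tracking rows (r, s, t) with s·100 + t·30 = r:
  row A: (100, 1, 0)   [1·100 + 0·30 = 100]
  row B: (30, 0, 1)   [0·100 + 1·30 = 30]
  100 = 3·30 + 10   → row C = row A − 3·row B = (10, 1, −3)   [check: 1·100 − 3·30 = 10]
  30 = 3·10 + 0   → remainder 0, stop. gcd = 10 (last nonzero row C).
So gcd(100, 30) = 10, with Bézout identity 1·100 − 3·30 = 10. Containment (⊇): the Bézout identity exhibits 10 as an element of (100, 30), giving (10) ⊆ (100, 30). Containment (⊆): since 10 | 100 and 10 | 30 (100 = 10·10, 30 = 10·3), every Z-linear combination of 100 and 30 is divisible by 10, so (100, 30) ⊆ (10). Therefore (100, 30) = (10), d = 10.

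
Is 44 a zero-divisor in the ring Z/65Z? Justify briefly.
gcd(44, 65) = 1, so 44 is a unit in Z/65Z (it has a multiplicative inverse). A unit cannot be a zero-divisor: if 44·b ≡ 0 then multiplying both sides by 44^(−1) gives b ≡ 0. So 44 is not a zero-divisor.

Final answer: NO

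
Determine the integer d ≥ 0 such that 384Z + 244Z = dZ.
(384, 244) = (4); d = 4

In the PID Z, (a, b) is generated by gcd(a, b). Compute gcd(384, 244) with the extended Euclidean algorithm, tracking rows (r, s, t) with s·384 + t·244 = r:
  row A: (384, 1, 0)   [1·384 + 0·244 = 384]
  row B: (244, 0, 1)   [0·384 + 1·244 = 244]
  384 = 1·244 + 140   → row C = row A − 1·row B = (140, 1, −1)   [check: 1·384 − 1·244 = 140]
  244 = 1·140 + 104   → row D = row B − 1·row C = (104, −1, 2)   [check: −1·384 + 2·244 = 104]
  140 = 1·104 + 36   → row E = row C − 1·row D = (36, 2, −3)   [check: 2·384 − 3·244 = 36]
  104 = 2·36 + 32   → row F = row D − 2·row E = (32, −5, 8)   [check: −5·384 + 8·244 = 32]
  36 = 1·32 + 4   → row G = row E − 1·row F = (4, 7, −11)   [check: 7·384 − 11·244 = 4]
  32 = 8·4 + 0   → remainder 0, stop. gcd = 4 (last nonzero row G).
So gcd(384, 244) = 4, with Bézout identity 7·384 − 11·244 = 4. Containment (⊇): the Bézout identity exhibits 4 as an element of (384, 244), giving (4) ⊆ (384, 244). Containment (⊆): since 4 | 384 and 4 | 244 (384 = 4·96, 244 = 4·61), every Z-linear combination of 384 and 244 is divisible by 4, so (384, 244) ⊆ (4). Therefore (384, 244) = (4), d = 4.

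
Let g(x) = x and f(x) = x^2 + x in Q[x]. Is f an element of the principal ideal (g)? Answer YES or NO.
YES

In Q[x] the ideal (g) consists of all multiples of g, so f ∈ (g) iff g | f, i.e. iff the remainder of f on division by g is 0. Divide f by g (g is monic, so eliminate the leading term of the running remainder at each step):
  leading term x^2: subtract (x)·g(x) = x^2, leaving x
  leading term x: subtract (1)·g(x) = x, leaving 0
The remainder is 0, so f(x) = g(x) · h(x) with h(x) = x + 1. Hence g | f, i.e. f ∈ (g).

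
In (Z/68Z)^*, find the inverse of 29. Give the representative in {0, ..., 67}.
29^(−1) ≡ 61 (mod 68)

Apply the extended Euclidean algorithm to (68, 29), tracking rows (r, s, t) with s·68 + t·29 = r. Each division r_prev = q·r_cur + r_new produces the new row as (previous row) − q·(current row):
  row A: (68, 1, 0)   [1·68 + 0·29 = 68]
  row B: (29, 0, 1)   [0·68 + 1·29 = 29]
  68 = 2·29 + 10   → row C = row A − 2·row B = (10, 1, −2)   [check: 1·68 − 2·29 = 10]
  29 = 2·10 + 9   → row D = row B − 2·row C = (9, −2, 5)   [check: −2·68 + 5·29 = 9]
  10 = 1·9 + 1   → row E = row C − 1·row D = (1, 3, −7)   [check: 3·68 − 7·29 = 1]
  9 = 9·1 + 0   → remainder 0, stop. gcd = 1 (last nonzero row E).
The gcd is 1, so 29 is invertible mod 68. The last nonzero row gives 3·68 − 7·29 = 1, so t = −7. So 29^(−1) ≡ −7 ≡ 61 (mod 68). Verify: 29 · 61 = 1769 ≡ 1 (mod 68). ✓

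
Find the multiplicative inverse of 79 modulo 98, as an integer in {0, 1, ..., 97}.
Apply the extended Euclidean algorithm to (98, 79), tracking rows (r, s, t) with s·98 + t·79 = r. Each division r_prev = q·r_cur + r_new produces the new row as (previous row) − q·(current row):
  row A: (98, 1, 0)   [1·98 + 0·79 = 98]
  row B: (79, 0, 1)   [0·98 + 1·79 = 79]
  98 = 1·79 + 19   → row C = row A − 1·row B = (19, 1, −1)   [check: 1·98 − 1·79 = 19]
  79 = 4·19 + 3   → row D = row B − 4·row C = (3, −4, 5)   [check: −4·98 + 5·79 = 3]
  19 = 6·3 + 1   → row E = row C − 6·row D = (1, 25, −31)   [check: 25·98 − 31·79 = 1]
  3 = 3·1 + 0   → remainder 0, stop. gcd = 1 (last nonzero row E).
The gcd is 1, so 79 is invertible mod 98. The last nonzero row gives 25·98 − 31·79 = 1, so t = −31. So 79^(−1) ≡ −31 ≡ 67 (mod 98). Verify: 79 · 67 = 5293 ≡ 1 (mod 98). ✓

Final answer: 79^(−1) ≡ 67 (mod 98)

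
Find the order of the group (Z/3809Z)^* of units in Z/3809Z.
|(Z/3809Z)^*| = 3504

(Z/3809Z)^* consists of the classes a with gcd(a, 3809) = 1, so its order is φ(3809). φ is multiplicative, with φ(p^e) = p^e − p^(e−1). Factorise 3809 = 13 · 293. Then
  φ(3809) = (13 − 1) · (293 − 1) = 12 · 292 = 3504.
Thus |(Z/3809Z)^*| = 3504.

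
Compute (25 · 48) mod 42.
Reduce the factors first: 48 ≡ 6 (mod 42), so 25 · 48 ≡ 25 · 6 (mod 42). 25 · 6 = 150. Dividing by 42: 150 = 3·42 + 24. So (25 · 48) mod 42 = 24.

Final answer: 24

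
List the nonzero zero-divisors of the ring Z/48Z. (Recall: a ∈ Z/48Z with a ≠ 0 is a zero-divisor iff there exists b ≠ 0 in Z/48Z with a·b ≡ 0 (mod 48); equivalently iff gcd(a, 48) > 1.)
An element a ∈ Z/48Z (with a ≠ 0) is a zero-divisor iff gcd(a, 48) > 1 (because a is a unit precisely when gcd(a, n) = 1, and in Z/nZ every nonzero, non-unit element is a zero-divisor). Scan a = 1, ..., 47 and keep those with gcd(a, 48) > 1:
  gcd(2, 48) = 2, gcd(3, 48) = 3, gcd(4, 48) = 4, gcd(6, 48) = 6, gcd(8, 48) = 8, gcd(9, 48) = 3, gcd(10, 48) = 2, gcd(12, 48) = 12, gcd(14, 48) = 2, gcd(15, 48) = 3, gcd(16, 48) = 16, gcd(18, 48) = 6, gcd(20, 48) = 4, gcd(21, 48) = 3, gcd(22, 48) = 2, gcd(24, 48) = 24, gcd(26, 48) = 2, gcd(27, 48) = 3, gcd(28, 48) = 4, gcd(30, 48) = 6, gcd(32, 48) = 16, gcd(33, 48) = 3, gcd(34, 48) = 2, gcd(36, 48) = 12, gcd(38, 48) = 2, gcd(39, 48) = 3, gcd(40, 48) = 8, gcd(42, 48) = 6, gcd(44, 48) = 4, gcd(45, 48) = 3, gcd(46, 48) = 2.
All other a ∈ {1, ..., 47} have gcd(a, 48) = 1 and are units. So the nonzero zero-divisors are exactly the 31 values of a appearing in this scan.

Final answer: nonzero zero-divisors of Z/48Z = {2, 3, 4, 6, 8, 9, 10, 12, 14, 15, 16, 18, 20, 21, 22, 24, 26, 27, 28, 30, 32, 33, 34, 36, 38, 39, 40, 42, 44, 45, 46}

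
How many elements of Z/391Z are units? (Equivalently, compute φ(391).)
An element a ∈ Z/391Z is a unit iff gcd(a, 391) = 1, so the number of units is φ(391). φ is multiplicative, with φ(p^e) = p^e − p^(e−1). Factorise 391 = 17 · 23. Then
  φ(391) = (17 − 1) · (23 − 1) = 16 · 22 = 352.

Final answer: Z/391Z has φ(391) = 352 units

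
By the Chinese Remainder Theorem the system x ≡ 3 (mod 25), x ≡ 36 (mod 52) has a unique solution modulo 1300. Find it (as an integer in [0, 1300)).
x ≡ 1128 (mod 1300); the representative in [0, 1300) is 1128

The moduli 25, 52 are pairwise coprime, so by the CRT there is a unique solution mod 25·52 = 1300.
Solve by successive substitution. Start with x ≡ 3 (mod 25).
  Combine with x ≡ 36 (mod 52): write x = 3 + 25·t and require 3 + 25·t ≡ 36 (mod 52), i.e. 25·t ≡ 36 − 3 ≡ 33 (mod 52). Since 25^(−1) ≡ 25 (mod 52), t ≡ 25·33 ≡ 45 (mod 52). So x ≡ 3 + 25·45 = 1128 (mod 1300).
Unique solution in [0, 1300): x = 1128.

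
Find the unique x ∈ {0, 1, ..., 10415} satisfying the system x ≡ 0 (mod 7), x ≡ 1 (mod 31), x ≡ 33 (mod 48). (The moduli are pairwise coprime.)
x ≡ 3969 (mod 10416); the representative in [0, 10416) is 3969

The moduli 7, 31, 48 are pairwise coprime, so by the CRT there is a unique solution mod 7·31·48 = 10416.
Solve by successive substitution. Start with x ≡ 0 (mod 7).
  Combine with x ≡ 1 (mod 31): write x = 7·t and require 7·t ≡ 1 (mod 31). Since 7^(−1) ≡ 9 (mod 31), t ≡ 9·1 ≡ 9 (mod 31). So x ≡ 7·9 = 63 (mod 217).
  Combine with x ≡ 33 (mod 48): write x = 63 + 217·t and require 63 + 217·t ≡ 33 (mod 48), i.e. 217·t ≡ 33 − 63 ≡ 18 (mod 48). Since 217^(−1) ≡ 25 (mod 48) (217 ≡ 25 (mod 48)), t ≡ 25·18 ≡ 18 (mod 48). So x ≡ 63 + 217·18 = 3969 (mod 10416).
Unique solution in [0, 10416): x = 3969.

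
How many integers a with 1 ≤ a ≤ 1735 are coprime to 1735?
1384

The number of a ∈ {1, ..., 1735} with gcd(a, 1735) = 1 is by definition Euler's totient φ(1735). φ is multiplicative, with φ(p^e) = p^e − p^(e−1). Factorise 1735 = 5 · 347. Then
  φ(1735) = (5 − 1) · (347 − 1) = 4 · 346 = 1384.
So there are 1384 such integers.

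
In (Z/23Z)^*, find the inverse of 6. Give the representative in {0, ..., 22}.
6^(−1) ≡ 4 (mod 23)

Apply the extended Euclidean algorithm to (23, 6), tracking rows (r, s, t) with s·23 + t·6 = r. Each division r_prev = q·r_cur + r_new produces the new row as (previous row) − q·(current row):
  row A: (23, 1, 0)   [1·23 + 0·6 = 23]
  row B: (6, 0, 1)   [0·23 + 1·6 = 6]
  23 = 3·6 + 5   → row C = row A − 3·row B = (5, 1, −3)   [check: 1·23 − 3·6 = 5]
  6 = 1·5 + 1   → row D = row B − 1·row C = (1, −1, 4)   [check: −1·23 + 4·6 = 1]
  5 = 5·1 + 0   → remainder 0, stop. gcd = 1 (last nonzero row D).
The gcd is 1, so 6 is invertible mod 23. The last nonzero row gives −1·23 + 4·6 = 1, so t = 4. So 6^(−1) ≡ 4 (mod 23). Verify: 6 · 4 = 24 ≡ 1 (mod 23). ✓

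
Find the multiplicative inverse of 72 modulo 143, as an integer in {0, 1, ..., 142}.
72^(−1) ≡ 2 (mod 143)

Apply the extended Euclidean algorithm to (143, 72), tracking rows (r, s, t) with s·143 + t·72 = r. Each division r_prev = q·r_cur + r_new produces the new row as (previous row) − q·(current row):
  row A: (143, 1, 0)   [1·143 + 0·72 = 143]
  row B: (72, 0, 1)   [0·143 + 1·72 = 72]
  143 = 1·72 + 71   → row C = row A − 1·row B = (71, 1, −1)   [check: 1·143 − 1·72 = 71]
  72 = 1·71 + 1   → row D = row B − 1·row C = (1, −1, 2)   [check: −1·143 + 2·72 = 1]
  71 = 71·1 + 0   → remainder 0, stop. gcd = 1 (last nonzero row D).
The gcd is 1, so 72 is invertible mod 143. The last nonzero row gives −1·143 + 2·72 = 1, so t = 2. So 72^(−1) ≡ 2 (mod 143). Verify: 72 · 2 = 144 ≡ 1 (mod 143). ✓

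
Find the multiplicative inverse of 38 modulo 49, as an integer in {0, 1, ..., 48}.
Apply the extended Euclidean algorithm to (49, 38), tracking rows (r, s, t) with s·49 + t·38 = r. Each division r_prev = q·r_cur + r_new produces the new row as (previous row) − q·(current row):
  row A: (49, 1, 0)   [1·49 + 0·38 = 49]
  row B: (38, 0, 1)   [0·49 + 1·38 = 38]
  49 = 1·38 + 11   → row C = row A − 1·row B = (11, 1, −1)   [check: 1·49 − 1·38 = 11]
  38 = 3·11 + 5   → row D = row B − 3·row C = (5, −3, 4)   [check: −3·49 + 4·38 = 5]
  11 = 2·5 + 1   → row E = row C − 2·row D = (1, 7, −9)   [check: 7·49 − 9·38 = 1]
  5 = 5·1 + 0   → remainder 0, stop. gcd = 1 (last nonzero row E).
The gcd is 1, so 38 is invertible mod 49. The last nonzero row gives 7·49 − 9·38 = 1, so t = −9. So 38^(−1) ≡ −9 ≡ 40 (mod 49). Verify: 38 · 40 = 1520 ≡ 1 (mod 49). ✓

Final answer: 38^(−1) ≡ 40 (mod 49)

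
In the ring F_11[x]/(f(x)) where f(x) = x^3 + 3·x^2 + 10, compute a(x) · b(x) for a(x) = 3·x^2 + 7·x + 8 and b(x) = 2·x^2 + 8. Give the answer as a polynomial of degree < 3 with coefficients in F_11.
Multiply as integer polynomials: a · b = 6·x^4 + 14·x^3 + 40·x^2 + 56·x + 64. Reducing coefficients mod 11: a · b ≡ 6·x^4 + 3·x^3 + 7·x^2 + x + 9. Now divide by f(x) = x^3 + 3·x^2 + 10 in F_11[x], eliminating the leading term at each step:
  leading term 6·x^4: subtract (6·x)·f(x) = 6·x^4 + 7·x^3 + 5·x, leaving 7·x^3 + 7·x^2 + 7·x + 9 (coefficients mod 11)
  leading term 7·x^3: subtract (7)·f(x) = 7·x^3 + 10·x^2 + 4, leaving 8·x^2 + 7·x + 5 (coefficients mod 11)
The degree is now < 3, so this is the remainder. Hence a · b ≡ 8·x^2 + 7·x + 5 in F_11[x]/(f).

Final answer: a · b ≡ 8·x^2 + 7·x + 5 (mod f(x))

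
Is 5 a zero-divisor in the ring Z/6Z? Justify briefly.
gcd(5, 6) = 1, so 5 is a unit in Z/6Z (it has a multiplicative inverse). A unit cannot be a zero-divisor: if 5·b ≡ 0 then multiplying both sides by 5^(−1) gives b ≡ 0. So 5 is not a zero-divisor.

Final answer: NO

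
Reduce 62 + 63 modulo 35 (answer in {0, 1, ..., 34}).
Reduce the summands first: 62 ≡ 27, 63 ≡ 28 (mod 35), so 62 + 63 ≡ 27 + 28 (mod 35). 27 + 28 = 55; 55 = 1·35 + 20, so (62 + 63) mod 35 = 20.

Final answer: 20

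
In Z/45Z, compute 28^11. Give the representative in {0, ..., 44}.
37

Use repeated squaring. Binary(11) = 1011. Walk through the bits of the exponent 11 left-to-right: at each bit after the leading one, square the running value, then multiply by 28 if the bit is 1 (always reducing mod 45):
  bit 1 = 1 (leading): start with 28.
  bit 2 = 0: square 28^2 = 784 ≡ 19 (mod 45).
  bit 3 = 1: square 19^2 = 361 ≡ 1; bit is 1, so multiply 1·28 = 28 (mod 45).
  bit 4 = 1: square 28^2 = 784 ≡ 19; bit is 1, so multiply 19·28 = 532 ≡ 37 (mod 45).
Final value: 28^11 ≡ 37 (mod 45).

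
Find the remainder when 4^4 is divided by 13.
Use repeated squaring. Binary(4) = 100. Walk through the bits of the exponent 4 left-to-right: at each bit after the leading one, square the running value, then multiply by 4 if the bit is 1 (always reducing mod 13):
  bit 1 = 1 (leading): start with 4.
  bit 2 = 0: square 4^2 = 16 ≡ 3 (mod 13).
  bit 3 = 0: square 3^2 = 9 (mod 13).
Final value: 4^4 ≡ 9 (mod 13).

Final answer: 9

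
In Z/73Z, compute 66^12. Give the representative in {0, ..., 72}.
72

Use repeated squaring. Binary(12) = 1100. Walk through the bits of the exponent 12 left-to-right: at each bit after the leading one, square the running value, then multiply by 66 if the bit is 1 (always reducing mod 73):
  bit 1 = 1 (leading): start with 66.
  bit 2 = 1: square 66^2 = 4356 ≡ 49; bit is 1, so multiply 49·66 = 3234 ≡ 22 (mod 73).
  bit 3 = 0: square 22^2 = 484 ≡ 46 (mod 73).
  bit 4 = 0: square 46^2 = 2116 ≡ 72 (mod 73).
Final value: 66^12 ≡ 72 (mod 73).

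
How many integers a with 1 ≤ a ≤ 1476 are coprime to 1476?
The number of a ∈ {1, ..., 1476} with gcd(a, 1476) = 1 is by definition Euler's totient φ(1476). φ is multiplicative, with φ(p^e) = p^e − p^(e−1). Factorise 1476 = 2^2 · 3^2 · 41. Then
  φ(1476) = (2^2 − 2^1) · (3^2 − 3^1) · (41 − 1) = 2 · 6 · 40 = 480.
So there are 480 such integers.

Final answer: 480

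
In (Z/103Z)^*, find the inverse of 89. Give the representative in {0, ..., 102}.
89^(−1) ≡ 22 (mod 103)

Apply the extended Euclidean algorithm to (103, 89), tracking rows (r, s, t) with s·103 + t·89 = r. Each division r_prev = q·r_cur + r_new produces the new row as (previous row) − q·(current row):
  row A: (103, 1, 0)   [1·103 + 0·89 = 103]
  row B: (89, 0, 1)   [0·103 + 1·89 = 89]
  103 = 1·89 + 14   → row C = row A − 1·row B = (14, 1, −1)   [check: 1·103 − 1·89 = 14]
  89 = 6·14 + 5   → row D = row B − 6·row C = (5, −6, 7)   [check: −6·103 + 7·89 = 5]
  14 = 2·5 + 4   → row E = row C − 2·row D = (4, 13, −15)   [check: 13·103 − 15·89 = 4]
  5 = 1·4 + 1   → row F = row D − 1·row E = (1, −19, 22)   [check: −19·103 + 22·89 = 1]
  4 = 4·1 + 0   → remainder 0, stop. gcd = 1 (last nonzero row F).
The gcd is 1, so 89 is invertible mod 103. The last nonzero row gives −19·103 + 22·89 = 1, so t = 22. So 89^(−1) ≡ 22 (mod 103). Verify: 89 · 22 = 1958 ≡ 1 (mod 103). ✓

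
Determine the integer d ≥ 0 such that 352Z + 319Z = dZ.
In the PID Z, (a, b) is generated by gcd(a, b). Compute gcd(352, 319) with the extended Euclidean algorithm, tracking rows (r, s, t) with s·352 + t·319 = r:
  row A: (352, 1, 0)   [1·352 + 0·319 = 352]
  row B: (319, 0, 1)   [0·352 + 1·319 = 319]
  352 = 1·319 + 33   → row C = row A − 1·row B = (33, 1, −1)   [check: 1·352 − 1·319 = 33]
  319 = 9·33 + 22   → row D = row B − 9·row C = (22, −9, 10)   [check: −9·352 + 10·319 = 22]
  33 = 1·22 + 11   → row E = row C − 1·row D = (11, 10, −11)   [check: 10·352 − 11·319 = 11]
  22 = 2·11 + 0   → remainder 0, stop. gcd = 11 (last nonzero row E).
So gcd(352, 319) = 11, with Bézout identity 10·352 − 11·319 = 11. Containment (⊇): the Bézout identity exhibits 11 as an element of (352, 319), giving (11) ⊆ (352, 319). Containment (⊆): since 11 | 352 and 11 | 319 (352 = 11·32, 319 = 11·29), every Z-linear combination of 352 and 319 is divisible by 11, so (352, 319) ⊆ (11). Therefore (352, 319) = (11), d = 11.

Final answer: (352, 319) = (11); d = 11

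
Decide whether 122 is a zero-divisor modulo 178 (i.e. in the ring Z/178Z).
YES

gcd(122, 178) = 2 > 1, so 122 is not a unit in Z/178Z. In Z/nZ every nonzero non-unit is a zero-divisor: explicitly, take b = 178/gcd = 89 ≠ 0 (mod 178); then 122·89 = 10858 = 61·178, i.e. 122·89 ≡ 0 (mod 178). So 122 is a zero-divisor.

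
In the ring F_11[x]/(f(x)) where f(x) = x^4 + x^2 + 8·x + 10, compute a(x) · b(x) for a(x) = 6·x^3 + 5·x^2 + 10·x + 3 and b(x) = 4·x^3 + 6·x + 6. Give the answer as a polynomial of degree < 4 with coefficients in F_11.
Multiply as integer polynomials: a · b = 24·x^6 + 20·x^5 + 76·x^4 + 78·x^3 + 90·x^2 + 78·x + 18. Reducing coefficients mod 11: a · b ≡ 2·x^6 + 9·x^5 + 10·x^4 + x^3 + 2·x^2 + x + 7. Now divide by f(x) = x^4 + x^2 + 8·x + 10 in F_11[x], eliminating the leading term at each step:
  leading term 2·x^6: subtract (2·x^2)·f(x) = 2·x^6 + 2·x^4 + 5·x^3 + 9·x^2, leaving 9·x^5 + 8·x^4 + 7·x^3 + 4·x^2 + x + 7 (coefficients mod 11)
  leading term 9·x^5: subtract (9·x)·f(x) = 9·x^5 + 9·x^3 + 6·x^2 + 2·x, leaving 8·x^4 + 9·x^3 + 9·x^2 + 10·x + 7 (coefficients mod 11)
  leading term 8·x^4: subtract (8)·f(x) = 8·x^4 + 8·x^2 + 9·x + 3, leaving 9·x^3 + x^2 + x + 4 (coefficients mod 11)
The degree is now < 4, so this is the remainder. Hence a · b ≡ 9·x^3 + x^2 + x + 4 in F_11[x]/(f).

Final answer: a · b ≡ 9·x^3 + x^2 + x + 4 (mod f(x))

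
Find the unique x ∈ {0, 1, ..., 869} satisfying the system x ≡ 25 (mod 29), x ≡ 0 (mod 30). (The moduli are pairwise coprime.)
The moduli 29, 30 are pairwise coprime, so by the CRT there is a unique solution mod 29·30 = 870.
Solve by successive substitution. Start with x ≡ 25 (mod 29).
  Combine with x ≡ 0 (mod 30): write x = 25 + 29·t and require 25 + 29·t ≡ 0 (mod 30), i.e. 29·t ≡ 0 − 25 ≡ 5 (mod 30). Since 29^(−1) ≡ 29 (mod 30), t ≡ 29·5 ≡ 25 (mod 30). So x ≡ 25 + 29·25 = 750 (mod 870).
Unique solution in [0, 870): x = 750.

Final answer: x ≡ 750 (mod 870); the representative in [0, 870) is 750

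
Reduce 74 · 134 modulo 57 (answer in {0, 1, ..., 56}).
55

Reduce the factors first: 74 ≡ 17, 134 ≡ 20 (mod 57), so 74 · 134 ≡ 17 · 20 (mod 57). 17 · 20 = 340. Dividing by 57: 340 = 5·57 + 55. So (74 · 134) mod 57 = 55.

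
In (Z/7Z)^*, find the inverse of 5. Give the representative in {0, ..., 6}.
5^(−1) ≡ 3 (mod 7)

Apply the extended Euclidean algorithm to (7, 5), tracking rows (r, s, t) with s·7 + t·5 = r. Each division r_prev = q·r_cur + r_new produces the new row as (previous row) − q·(current row):
  row A: (7, 1, 0)   [1·7 + 0·5 = 7]
  row B: (5, 0, 1)   [0·7 + 1·5 = 5]
  7 = 1·5 + 2   → row C = row A − 1·row B = (2, 1, −1)   [check: 1·7 − 1·5 = 2]
  5 = 2·2 + 1   → row D = row B − 2·row C = (1, −2, 3)   [check: −2·7 + 3·5 = 1]
  2 = 2·1 + 0   → remainder 0, stop. gcd = 1 (last nonzero row D).
The gcd is 1, so 5 is invertible mod 7. The last nonzero row gives −2·7 + 3·5 = 1, so t = 3. So 5^(−1) ≡ 3 (mod 7). Verify: 5 · 3 = 15 ≡ 1 (mod 7). ✓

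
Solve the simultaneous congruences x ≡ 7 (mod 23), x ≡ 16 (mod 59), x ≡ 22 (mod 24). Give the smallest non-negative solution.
x ≡ 32230 (mod 32568); the representative in [0, 32568) is 32230

The moduli 23, 59, 24 are pairwise coprime, so by the CRT there is a unique solution mod 23·59·24 = 32568.
Solve by successive substitution. Start with x ≡ 7 (mod 23).
  Combine with x ≡ 16 (mod 59): write x = 7 + 23·t and require 7 + 23·t ≡ 16 (mod 59), i.e. 23·t ≡ 16 − 7 ≡ 9 (mod 59). Since 23^(−1) ≡ 18 (mod 59), t ≡ 18·9 ≡ 44 (mod 59). So x ≡ 7 + 23·44 = 1019 (mod 1357).
  Combine with x ≡ 22 (mod 24): write x = 1019 + 1357·t and require 1019 + 1357·t ≡ 22 (mod 24), i.e. 1357·t ≡ 22 − 1019 ≡ 11 (mod 24). Since 1357^(−1) ≡ 13 (mod 24) (1357 ≡ 13 (mod 24)), t ≡ 13·11 ≡ 23 (mod 24). So x ≡ 1019 + 1357·23 = 32230 (mod 32568).
Unique solution in [0, 32568): x = 32230.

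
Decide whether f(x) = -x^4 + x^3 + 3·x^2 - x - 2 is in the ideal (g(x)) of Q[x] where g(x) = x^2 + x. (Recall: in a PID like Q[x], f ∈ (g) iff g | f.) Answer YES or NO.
In Q[x] the ideal (g) consists of all multiples of g, so f ∈ (g) iff g | f, i.e. iff the remainder of f on division by g is 0. Divide f by g (g is monic, so eliminate the leading term of the running remainder at each step):
  leading term -x^4: subtract (-x^2)·g(x) = -x^4 - x^3, leaving 2·x^3 + 3·x^2 - x - 2
  leading term 2·x^3: subtract (2·x)·g(x) = 2·x^3 + 2·x^2, leaving x^2 - x - 2
  leading term x^2: subtract (1)·g(x) = x^2 + x, leaving -2·x - 2
The remainder r(x) = -2·x - 2 ≠ 0 (and deg r < deg g), so g ∤ f, i.e. f ∉ (g).

Final answer: NO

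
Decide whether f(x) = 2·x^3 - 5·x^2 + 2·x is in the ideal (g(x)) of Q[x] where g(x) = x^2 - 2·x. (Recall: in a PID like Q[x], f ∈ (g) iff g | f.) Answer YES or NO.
In Q[x] the ideal (g) consists of all multiples of g, so f ∈ (g) iff g | f, i.e. iff the remainder of f on division by g is 0. Divide f by g (g is monic, so eliminate the leading term of the running remainder at each step):
  leading term 2·x^3: subtract (2·x)·g(x) = 2·x^3 - 4·x^2, leaving -x^2 + 2·x
  leading term -x^2: subtract (-1)·g(x) = -x^2 + 2·x, leaving 0
The remainder is 0, so f(x) = g(x) · h(x) with h(x) = 2·x - 1. Hence g | f, i.e. f ∈ (g).

Final answer: YES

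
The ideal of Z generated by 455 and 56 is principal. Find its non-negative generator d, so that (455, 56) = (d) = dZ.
(455, 56) = (7); d = 7

In the PID Z, (a, b) is generated by gcd(a, b). Compute gcd(455, 56) with the extended Euclidean algorithm, tracking rows (r, s, t) with s·455 + t·56 = r:
  row A: (455, 1, 0)   [1·455 + 0·56 = 455]
  row B: (56, 0, 1)   [0·455 + 1·56 = 56]
  455 = 8·56 + 7   → row C = row A − 8·row B = (7, 1, −8)   [check: 1·455 − 8·56 = 7]
  56 = 8·7 + 0   → remainder 0, stop. gcd = 7 (last nonzero row C).
So gcd(455, 56) = 7, with Bézout identity 1·455 − 8·56 = 7. Containment (⊇): the Bézout identity exhibits 7 as an element of (455, 56), giving (7) ⊆ (455, 56). Containment (⊆): since 7 | 455 and 7 | 56 (455 = 7·65, 56 = 7·8), every Z-linear combination of 455 and 56 is divisible by 7, so (455, 56) ⊆ (7). Therefore (455, 56) = (7), d = 7.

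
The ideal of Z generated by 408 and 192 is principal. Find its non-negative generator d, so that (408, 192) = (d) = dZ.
In the PID Z, (a, b) is generated by gcd(a, b). Compute gcd(408, 192) with the extended Euclidean algorithm, tracking rows (r, s, t) with s·408 + t·192 = r:
  row A: (408, 1, 0)   [1·408 + 0·192 = 408]
  row B: (192, 0, 1)   [0·408 + 1·192 = 192]
  408 = 2·192 + 24   → row C = row A − 2·row B = (24, 1, −2)   [check: 1·408 − 2·192 = 24]
  192 = 8·24 + 0   → remainder 0, stop. gcd = 24 (last nonzero row C).
So gcd(408, 192) = 24, with Bézout identity 1·408 − 2·192 = 24. Containment (⊇): the Bézout identity exhibits 24 as an element of (408, 192), giving (24) ⊆ (408, 192). Containment (⊆): since 24 | 408 and 24 | 192 (408 = 24·17, 192 = 24·8), every Z-linear combination of 408 and 192 is divisible by 24, so (408, 192) ⊆ (24). Therefore (408, 192) = (24), d = 24.

Final answer: (408, 192) = (24); d = 24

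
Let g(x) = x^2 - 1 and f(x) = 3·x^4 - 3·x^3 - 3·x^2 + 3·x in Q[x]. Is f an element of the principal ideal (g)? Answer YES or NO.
YES

In Q[x] the ideal (g) consists of all multiples of g, so f ∈ (g) iff g | f, i.e. iff the remainder of f on division by g is 0. Divide f by g (g is monic, so eliminate the leading term of the running remainder at each step):
  leading term 3·x^4: subtract (3·x^2)·g(x) = 3·x^4 - 3·x^2, leaving -3·x^3 + 3·x
  leading term -3·x^3: subtract (-3·x)·g(x) = -3·x^3 + 3·x, leaving 0
The remainder is 0, so f(x) = g(x) · h(x) with h(x) = 3·x^2 - 3·x. Hence g | f, i.e. f ∈ (g).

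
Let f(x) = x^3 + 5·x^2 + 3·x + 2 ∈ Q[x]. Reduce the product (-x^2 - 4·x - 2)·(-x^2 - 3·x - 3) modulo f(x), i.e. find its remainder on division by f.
a · b ≡ 4·x^2 + 10·x + 2 (mod f(x))

First multiply in Q[x] without reducing: a · b = x^4 + 7·x^3 + 17·x^2 + 18·x + 6. Now divide by f(x) = x^3 + 5·x^2 + 3·x + 2, eliminating the leading term at each step:
  leading term x^4: subtract (x)·f(x) = x^4 + 5·x^3 + 3·x^2 + 2·x, leaving 2·x^3 + 14·x^2 + 16·x + 6
  leading term 2·x^3: subtract (2)·f(x) = 2·x^3 + 10·x^2 + 6·x + 4, leaving 4·x^2 + 10·x + 2
The degree is now < 3, so this is the remainder. Hence a · b ≡ 4·x^2 + 10·x + 2 in Q[x]/(f).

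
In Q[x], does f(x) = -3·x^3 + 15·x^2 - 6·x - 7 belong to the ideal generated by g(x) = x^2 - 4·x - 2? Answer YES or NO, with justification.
In Q[x] the ideal (g) consists of all multiples of g, so f ∈ (g) iff g | f, i.e. iff the remainder of f on division by g is 0. Divide f by g (g is monic, so eliminate the leading term of the running remainder at each step):
  leading term -3·x^3: subtract (-3·x)·g(x) = -3·x^3 + 12·x^2 + 6·x, leaving 3·x^2 - 12·x - 7
  leading term 3·x^2: subtract (3)·g(x) = 3·x^2 - 12·x - 6, leaving -1
The remainder r(x) = -1 ≠ 0 (and deg r < deg g), so g ∤ f, i.e. f ∉ (g).

Final answer: NO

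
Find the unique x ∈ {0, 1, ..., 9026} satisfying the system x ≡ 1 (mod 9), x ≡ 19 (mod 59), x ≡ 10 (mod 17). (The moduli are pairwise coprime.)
x ≡ 1081 (mod 9027); the representative in [0, 9027) is 1081

The moduli 9, 59, 17 are pairwise coprime, so by the CRT there is a unique solution mod 9·59·17 = 9027.
Solve by successive substitution. Start with x ≡ 1 (mod 9).
  Combine with x ≡ 19 (mod 59): write x = 1 + 9·t and require 1 + 9·t ≡ 19 (mod 59), i.e. 9·t ≡ 19 − 1 ≡ 18 (mod 59). Since 9^(−1) ≡ 46 (mod 59), t ≡ 46·18 ≡ 2 (mod 59). So x ≡ 1 + 9·2 = 19 (mod 531).
  Combine with x ≡ 10 (mod 17): write x = 19 + 531·t and require 19 + 531·t ≡ 10 (mod 17), i.e. 531·t ≡ 10 − 19 ≡ 8 (mod 17). Since 531^(−1) ≡ 13 (mod 17) (531 ≡ 4 (mod 17)), t ≡ 13·8 ≡ 2 (mod 17). So x ≡ 19 + 531·2 = 1081 (mod 9027).
Unique solution in [0, 9027): x = 1081.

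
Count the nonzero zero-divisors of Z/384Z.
In Z/384Z each nonzero element is either a unit (gcd with 384 is 1) or a zero-divisor (gcd > 1). The number of units is φ(384): factorise 384 = 2^7 · 3, so φ(384) = (2^7 − 2^6) · (3 − 1) = 64 · 2 = 128. The nonzero elements number 384 − 1 = 383. Hence the nonzero zero-divisors number 383 − 128 = 255.

Final answer: Z/384Z has 255 nonzero zero-divisors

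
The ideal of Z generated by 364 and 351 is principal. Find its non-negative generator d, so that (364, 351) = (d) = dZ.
(364, 351) = (13); d = 13

In the PID Z, (a, b) is generated by gcd(a, b). Compute gcd(364, 351) with the extended Euclidean algorithm, tracking rows (r, s, t) with s·364 + t·351 = r:
  row A: (364, 1, 0)   [1·364 + 0·351 = 364]
  row B: (351, 0, 1)   [0·364 + 1·351 = 351]
  364 = 1·351 + 13   → row C = row A − 1·row B = (13, 1, −1)   [check: 1·364 − 1·351 = 13]
  351 = 27·13 + 0   → remainder 0, stop. gcd = 13 (last nonzero row C).
So gcd(364, 351) = 13, with Bézout identity 1·364 − 1·351 = 13. Containment (⊇): the Bézout identity exhibits 13 as an element of (364, 351), giving (13) ⊆ (364, 351). Containment (⊆): since 13 | 364 and 13 | 351 (364 = 13·28, 351 = 13·27), every Z-linear combination of 364 and 351 is divisible by 13, so (364, 351) ⊆ (13). Therefore (364, 351) = (13), d = 13.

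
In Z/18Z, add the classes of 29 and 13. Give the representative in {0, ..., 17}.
Reduce the summands first: 29 ≡ 11 (mod 18), so 29 + 13 ≡ 11 + 13 (mod 18). 11 + 13 = 24; 24 = 1·18 + 6, so (29 + 13) mod 18 = 6.

Final answer: 6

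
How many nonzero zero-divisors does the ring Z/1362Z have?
In Z/1362Z each nonzero element is either a unit (gcd with 1362 is 1) or a zero-divisor (gcd > 1). The number of units is φ(1362): factorise 1362 = 2 · 3 · 227, so φ(1362) = (2 − 1) · (3 − 1) · (227 − 1) = 1 · 2 · 226 = 452. The nonzero elements number 1362 − 1 = 1361. Hence the nonzero zero-divisors number 1361 − 452 = 909.

Final answer: Z/1362Z has 909 nonzero zero-divisors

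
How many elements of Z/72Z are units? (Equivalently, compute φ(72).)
Z/72Z has φ(72) = 24 units

An element a ∈ Z/72Z is a unit iff gcd(a, 72) = 1, so the number of units is φ(72). φ is multiplicative, with φ(p^e) = p^e − p^(e−1). Factorise 72 = 2^3 · 3^2. Then
  φ(72) = (2^3 − 2^2) · (3^2 − 3^1) = 4 · 6 = 24.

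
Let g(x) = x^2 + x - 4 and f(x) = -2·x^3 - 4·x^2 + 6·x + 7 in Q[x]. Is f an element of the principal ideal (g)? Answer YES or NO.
In Q[x] the ideal (g) consists of all multiples of g, so f ∈ (g) iff g | f, i.e. iff the remainder of f on division by g is 0. Divide f by g (g is monic, so eliminate the leading term of the running remainder at each step):
  leading term -2·x^3: subtract (-2·x)·g(x) = -2·x^3 - 2·x^2 + 8·x, leaving -2·x^2 - 2·x + 7
  leading term -2·x^2: subtract (-2)·g(x) = -2·x^2 - 2·x + 8, leaving -1
The remainder r(x) = -1 ≠ 0 (and deg r < deg g), so g ∤ f, i.e. f ∉ (g).

Final answer: NO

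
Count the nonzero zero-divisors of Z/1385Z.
Z/1385Z has 280 nonzero zero-divisors

In Z/1385Z each nonzero element is either a unit (gcd with 1385 is 1) or a zero-divisor (gcd > 1). The number of units is φ(1385): factorise 1385 = 5 · 277, so φ(1385) = (5 − 1) · (277 − 1) = 4 · 276 = 1104. The nonzero elements number 1385 − 1 = 1384. Hence the nonzero zero-divisors number 1384 − 1104 = 280.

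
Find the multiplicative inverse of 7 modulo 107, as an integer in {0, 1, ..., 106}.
Apply the extended Euclidean algorithm to (107, 7), tracking rows (r, s, t) with s·107 + t·7 = r. Each division r_prev = q·r_cur + r_new produces the new row as (previous row) − q·(current row):
  row A: (107, 1, 0)   [1·107 + 0·7 = 107]
  row B: (7, 0, 1)   [0·107 + 1·7 = 7]
  107 = 15·7 + 2   → row C = row A − 15·row B = (2, 1, −15)   [check: 1·107 − 15·7 = 2]
  7 = 3·2 + 1   → row D = row B − 3·row C = (1, −3, 46)   [check: −3·107 + 46·7 = 1]
  2 = 2·1 + 0   → remainder 0, stop. gcd = 1 (last nonzero row D).
The gcd is 1, so 7 is invertible mod 107. The last nonzero row gives −3·107 + 46·7 = 1, so t = 46. So 7^(−1) ≡ 46 (mod 107). Verify: 7 · 46 = 322 ≡ 1 (mod 107). ✓

Final answer: 7^(−1) ≡ 46 (mod 107)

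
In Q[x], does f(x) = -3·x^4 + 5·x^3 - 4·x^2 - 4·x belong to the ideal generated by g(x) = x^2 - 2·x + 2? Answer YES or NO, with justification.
NO

In Q[x] the ideal (g) consists of all multiples of g, so f ∈ (g) iff g | f, i.e. iff the remainder of f on division by g is 0. Divide f by g (g is monic, so eliminate the leading term of the running remainder at each step):
  leading term -3·x^4: subtract (-3·x^2)·g(x) = -3·x^4 + 6·x^3 - 6·x^2, leaving -x^3 + 2·x^2 - 4·x
  leading term -x^3: subtract (-x)·g(x) = -x^3 + 2·x^2 - 2·x, leaving -2·x
The remainder r(x) = -2·x ≠ 0 (and deg r < deg g), so g ∤ f, i.e. f ∉ (g).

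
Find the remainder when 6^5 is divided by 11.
10

Use repeated squaring. Binary(5) = 101. Walk through the bits of the exponent 5 left-to-right: at each bit after the leading one, square the running value, then multiply by 6 if the bit is 1 (always reducing mod 11):
  bit 1 = 1 (leading): start with 6.
  bit 2 = 0: square 6^2 = 36 ≡ 3 (mod 11).
  bit 3 = 1: square 3^2 = 9; bit is 1, so multiply 9·6 = 54 ≡ 10 (mod 11).
Final value: 6^5 ≡ 10 (mod 11).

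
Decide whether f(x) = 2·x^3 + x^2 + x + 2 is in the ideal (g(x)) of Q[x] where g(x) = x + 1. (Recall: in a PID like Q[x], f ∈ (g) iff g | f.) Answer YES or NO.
In Q[x] the ideal (g) consists of all multiples of g, so f ∈ (g) iff g | f, i.e. iff the remainder of f on division by g is 0. Divide f by g (g is monic, so eliminate the leading term of the running remainder at each step):
  leading term 2·x^3: subtract (2·x^2)·g(x) = 2·x^3 + 2·x^2, leaving -x^2 + x + 2
  leading term -x^2: subtract (-x)·g(x) = -x^2 - x, leaving 2·x + 2
  leading term 2·x: subtract (2)·g(x) = 2·x + 2, leaving 0
The remainder is 0, so f(x) = g(x) · h(x) with h(x) = 2·x^2 - x + 2. Hence g | f, i.e. f ∈ (g).

Final answer: YES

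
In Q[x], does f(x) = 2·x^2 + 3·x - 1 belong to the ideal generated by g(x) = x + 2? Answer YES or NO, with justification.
NO

In Q[x] the ideal (g) consists of all multiples of g, so f ∈ (g) iff g | f, i.e. iff the remainder of f on division by g is 0. Divide f by g (g is monic, so eliminate the leading term of the running remainder at each step):
  leading term 2·x^2: subtract (2·x)·g(x) = 2·x^2 + 4·x, leaving -x - 1
  leading term -x: subtract (-1)·g(x) = -x - 2, leaving 1
The remainder r(x) = 1 ≠ 0 (and deg r < deg g), so g ∤ f, i.e. f ∉ (g).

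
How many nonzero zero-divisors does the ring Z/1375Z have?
Z/1375Z has 374 nonzero zero-divisors

In Z/1375Z each nonzero element is either a unit (gcd with 1375 is 1) or a zero-divisor (gcd > 1). The number of units is φ(1375): factorise 1375 = 5^3 · 11, so φ(1375) = (5^3 − 5^2) · (11 − 1) = 100 · 10 = 1000. The nonzero elements number 1375 − 1 = 1374. Hence the nonzero zero-divisors number 1374 − 1000 = 374.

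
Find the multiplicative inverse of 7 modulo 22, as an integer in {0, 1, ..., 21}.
7^(−1) ≡ 19 (mod 22)

Apply the extended Euclidean algorithm to (22, 7), tracking rows (r, s, t) with s·22 + t·7 = r. Each division r_prev = q·r_cur + r_new produces the new row as (previous row) − q·(current row):
  row A: (22, 1, 0)   [1·22 + 0·7 = 22]
  row B: (7, 0, 1)   [0·22 + 1·7 = 7]
  22 = 3·7 + 1   → row C = row A − 3·row B = (1, 1, −3)   [check: 1·22 − 3·7 = 1]
  7 = 7·1 + 0   → remainder 0, stop. gcd = 1 (last nonzero row C).
The gcd is 1, so 7 is invertible mod 22. The last nonzero row gives 1·22 − 3·7 = 1, so t = −3. So 7^(−1) ≡ −3 ≡ 19 (mod 22). Verify: 7 · 19 = 133 ≡ 1 (mod 22). ✓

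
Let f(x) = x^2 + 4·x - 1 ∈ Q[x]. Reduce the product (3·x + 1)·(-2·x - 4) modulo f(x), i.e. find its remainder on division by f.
First multiply in Q[x] without reducing: a · b = -6·x^2 - 14·x - 4. Now divide by f(x) = x^2 + 4·x - 1, eliminating the leading term at each step:
  leading term -6·x^2: subtract (-6)·f(x) = -6·x^2 - 24·x + 6, leaving 10·x - 10
The degree is now < 2, so this is the remainder. Hence a · b ≡ 10·x - 10 in Q[x]/(f).

Final answer: a · b ≡ 10·x - 10 (mod f(x))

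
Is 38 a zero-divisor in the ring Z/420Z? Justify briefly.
YES

gcd(38, 420) = 2 > 1, so 38 is not a unit in Z/420Z. In Z/nZ every nonzero non-unit is a zero-divisor: explicitly, take b = 420/gcd = 210 ≠ 0 (mod 420); then 38·210 = 7980 = 19·420, i.e. 38·210 ≡ 0 (mod 420). So 38 is a zero-divisor.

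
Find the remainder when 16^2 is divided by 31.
Use repeated squaring. Binary(2) = 10. Walk through the bits of the exponent 2 left-to-right: at each bit after the leading one, square the running value, then multiply by 16 if the bit is 1 (always reducing mod 31):
  bit 1 = 1 (leading): start with 16.
  bit 2 = 0: square 16^2 = 256 ≡ 8 (mod 31).
Final value: 16^2 ≡ 8 (mod 31).

Final answer: 8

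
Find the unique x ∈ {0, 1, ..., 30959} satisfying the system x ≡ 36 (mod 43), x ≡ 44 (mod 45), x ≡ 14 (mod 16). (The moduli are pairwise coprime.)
The moduli 43, 45, 16 are pairwise coprime, so by the CRT there is a unique solution mod 43·45·16 = 30960.
Solve by successive substitution. Start with x ≡ 36 (mod 43).
  Combine with x ≡ 44 (mod 45): write x = 36 + 43·t and require 36 + 43·t ≡ 44 (mod 45), i.e. 43·t ≡ 44 − 36 ≡ 8 (mod 45). Since 43^(−1) ≡ 22 (mod 45), t ≡ 22·8 ≡ 41 (mod 45). So x ≡ 36 + 43·41 = 1799 (mod 1935).
  Combine with x ≡ 14 (mod 16): write x = 1799 + 1935·t and require 1799 + 1935·t ≡ 14 (mod 16), i.e. 1935·t ≡ 14 − 1799 ≡ 7 (mod 16). Since 1935^(−1) ≡ 15 (mod 16) (1935 ≡ 15 (mod 16)), t ≡ 15·7 ≡ 9 (mod 16). So x ≡ 1799 + 1935·9 = 19214 (mod 30960).
Unique solution in [0, 30960): x = 19214.

Final answer: x ≡ 19214 (mod 30960); the representative in [0, 30960) is 19214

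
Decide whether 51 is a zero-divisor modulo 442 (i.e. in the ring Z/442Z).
YES

gcd(51, 442) = 17 > 1, so 51 is not a unit in Z/442Z. In Z/nZ every nonzero non-unit is a zero-divisor: explicitly, take b = 442/gcd = 26 ≠ 0 (mod 442); then 51·26 = 1326 = 3·442, i.e. 51·26 ≡ 0 (mod 442). So 51 is a zero-divisor.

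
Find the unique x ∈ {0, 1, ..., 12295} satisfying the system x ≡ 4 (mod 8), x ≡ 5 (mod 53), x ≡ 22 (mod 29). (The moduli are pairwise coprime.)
x ≡ 2284 (mod 12296); the representative in [0, 12296) is 2284

The moduli 8, 53, 29 are pairwise coprime, so by the CRT there is a unique solution mod 8·53·29 = 12296.
Solve by successive substitution. Start with x ≡ 4 (mod 8).
  Combine with x ≡ 5 (mod 53): write x = 4 + 8·t and require 4 + 8·t ≡ 5 (mod 53), i.e. 8·t ≡ 5 − 4 ≡ 1 (mod 53). Since 8^(−1) ≡ 20 (mod 53), t ≡ 20·1 ≡ 20 (mod 53). So x ≡ 4 + 8·20 = 164 (mod 424).
  Combine with x ≡ 22 (mod 29): write x = 164 + 424·t and require 164 + 424·t ≡ 22 (mod 29), i.e. 424·t ≡ 22 − 164 ≡ 3 (mod 29). Since 424^(−1) ≡ 21 (mod 29) (424 ≡ 18 (mod 29)), t ≡ 21·3 ≡ 5 (mod 29). So x ≡ 164 + 424·5 = 2284 (mod 12296).
Unique solution in [0, 12296): x = 2284.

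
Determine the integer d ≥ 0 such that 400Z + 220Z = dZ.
In the PID Z, (a, b) is generated by gcd(a, b). Compute gcd(400, 220) with the extended Euclidean algorithm, tracking rows (r, s, t) with s·400 + t·220 = r:
  row A: (400, 1, 0)   [1·400 + 0·220 = 400]
  row B: (220, 0, 1)   [0·400 + 1·220 = 220]
  400 = 1·220 + 180   → row C = row A − 1·row B = (180, 1, −1)   [check: 1·400 − 1·220 = 180]
  220 = 1·180 + 40   → row D = row B − 1·row C = (40, −1, 2)   [check: −1·400 + 2·220 = 40]
  180 = 4·40 + 20   → row E = row C − 4·row D = (20, 5, −9)   [check: 5·400 − 9·220 = 20]
  40 = 2·20 + 0   → remainder 0, stop. gcd = 20 (last nonzero row E).
So gcd(400, 220) = 20, with Bézout identity 5·400 − 9·220 = 20. Containment (⊇): the Bézout identity exhibits 20 as an element of (400, 220), giving (20) ⊆ (400, 220). Containment (⊆): since 20 | 400 and 20 | 220 (400 = 20·20, 220 = 20·11), every Z-linear combination of 400 and 220 is divisible by 20, so (400, 220) ⊆ (20). Therefore (400, 220) = (20), d = 20.

Final answer: (400, 220) = (20); d = 20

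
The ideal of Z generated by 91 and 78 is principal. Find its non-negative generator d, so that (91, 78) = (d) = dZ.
(91, 78) = (13); d = 13

In the PID Z, (a, b) is generated by gcd(a, b). Compute gcd(91, 78) with the extended Euclidean algorithm, tracking rows (r, s, t) with s·91 + t·78 = r:
  row A: (91, 1, 0)   [1·91 + 0·78 = 91]
  row B: (78, 0, 1)   [0·91 + 1·78 = 78]
  91 = 1·78 + 13   → row C = row A − 1·row B = (13, 1, −1)   [check: 1·91 − 1·78 = 13]
  78 = 6·13 + 0   → remainder 0, stop. gcd = 13 (last nonzero row C).
So gcd(91, 78) = 13, with Bézout identity 1·91 − 1·78 = 13. Containment (⊇): the Bézout identity exhibits 13 as an element of (91, 78), giving (13) ⊆ (91, 78). Containment (⊆): since 13 | 91 and 13 | 78 (91 = 13·7, 78 = 13·6), every Z-linear combination of 91 and 78 is divisible by 13, so (91, 78) ⊆ (13). Therefore (91, 78) = (13), d = 13.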